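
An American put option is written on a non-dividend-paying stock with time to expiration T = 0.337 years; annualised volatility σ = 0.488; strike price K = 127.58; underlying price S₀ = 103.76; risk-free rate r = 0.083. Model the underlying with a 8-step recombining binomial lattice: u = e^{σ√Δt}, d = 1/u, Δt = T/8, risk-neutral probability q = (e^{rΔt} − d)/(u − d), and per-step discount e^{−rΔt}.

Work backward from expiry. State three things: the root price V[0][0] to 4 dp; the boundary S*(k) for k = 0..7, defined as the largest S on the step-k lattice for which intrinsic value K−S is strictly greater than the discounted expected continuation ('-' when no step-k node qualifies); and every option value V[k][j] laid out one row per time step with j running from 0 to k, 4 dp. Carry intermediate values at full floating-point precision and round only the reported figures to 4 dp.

price = 26.2903
boundary = - - 84.9245 93.8710 84.9245 93.8710 103.7600 114.6908
tree:
26.2903
34.0553 18.4739
42.6555 25.4331 11.4322
50.7493 33.7090 17.0839 5.6883
58.0718 42.6555 24.5800 9.4791 1.8215
64.6964 50.7493 33.7090 15.3454 3.5000 0.1044
70.6896 58.0718 42.6555 23.8200 6.7196 0.2064 0.0000
76.1116 64.6964 50.7493 33.7090 12.8892 0.4082 0.0000 0.0000
81.0169 70.6896 58.0718 42.6555 23.8200 0.8070 0.0000 0.0000 0.0000

Δt=0.04213  u=1.10535  d=0.90469  q=0.49244  discount=0.99651
step 8 (expiry): payoffs max(K−S,0) = 81.0169 70.6896 58.0718 42.6555 23.8200 0.8070 0.0000 0.0000 0.0000
step 7: (k=7,j=0): S=51.4684, (K−S)⁺=76.1116, hold=75.6663 ⇒ V=76.1116 exercise | (k=7,j=1): S=62.8836, (K−S)⁺=64.6964, hold=64.2511 ⇒ V=64.6964 exercise | (k=7,j=2): S=76.8307, (K−S)⁺=50.7493, hold=50.3041 ⇒ V=50.7493 exercise | (k=7,j=3): S=93.8710, (K−S)⁺=33.7090, hold=33.2637 ⇒ V=33.7090 exercise | (k=7,j=4): S=114.6908, (K−S)⁺=12.8892, hold=12.4439 ⇒ V=12.8892 exercise | (k=7,j=5): S=140.1282, (K−S)⁺=0.0000, hold=0.4082 ⇒ V=0.4082 continue | (k=7,j=6): S=171.2073, (K−S)⁺=0.0000, hold=0.0000 ⇒ V=0.0000 continue | (k=7,j=7): S=209.1796, (K−S)⁺=0.0000, hold=0.0000 ⇒ V=0.0000 continue  boundary S*=114.6908
step 6: (k=6,j=0): S=56.8904, (K−S)⁺=70.6896, hold=70.2443 ⇒ V=70.6896 exercise | (k=6,j=1): S=69.5082, (K−S)⁺=58.0718, hold=57.6265 ⇒ V=58.0718 exercise | (k=6,j=2): S=84.9245, (K−S)⁺=42.6555, hold=42.2102 ⇒ V=42.6555 exercise | (k=6,j=3): S=103.7600, (K−S)⁺=23.8200, hold=23.3747 ⇒ V=23.8200 exercise | (k=6,j=4): S=126.7730, (K−S)⁺=0.8070, hold=6.7196 ⇒ V=6.7196 continue | (k=6,j=5): S=154.8902, (K−S)⁺=0.0000, hold=0.2064 ⇒ V=0.2064 continue | (k=6,j=6): S=189.2434, (K−S)⁺=0.0000, hold=0.0000 ⇒ V=0.0000 continue  boundary S*=103.7600
step 5: (k=5,j=0): S=62.8836, (K−S)⁺=64.6964, hold=64.2511 ⇒ V=64.6964 exercise | (k=5,j=1): S=76.8307, (K−S)⁺=50.7493, hold=50.3041 ⇒ V=50.7493 exercise | (k=5,j=2): S=93.8710, (K−S)⁺=33.7090, hold=33.2637 ⇒ V=33.7090 exercise | (k=5,j=3): S=114.6908, (K−S)⁺=12.8892, hold=15.3454 ⇒ V=15.3454 continue | (k=5,j=4): S=140.1282, (K−S)⁺=0.0000, hold=3.5000 ⇒ V=3.5000 continue | (k=5,j=5): S=171.2073, (K−S)⁺=0.0000, hold=0.1044 ⇒ V=0.1044 continue  boundary S*=93.8710
step 4: (k=4,j=0): S=69.5082, (K−S)⁺=58.0718, hold=57.6265 ⇒ V=58.0718 exercise | (k=4,j=1): S=84.9245, (K−S)⁺=42.6555, hold=42.2102 ⇒ V=42.6555 exercise | (k=4,j=2): S=103.7600, (K−S)⁺=23.8200, hold=24.5800 ⇒ V=24.5800 continue | (k=4,j=3): S=126.7730, (K−S)⁺=0.8070, hold=9.4791 ⇒ V=9.4791 continue | (k=4,j=4): S=154.8902, (K−S)⁺=0.0000, hold=1.8215 ⇒ V=1.8215 continue  boundary S*=84.9245
step 3: (k=3,j=0): S=76.8307, (K−S)⁺=50.7493, hold=50.3041 ⇒ V=50.7493 exercise | (k=3,j=1): S=93.8710, (K−S)⁺=33.7090, hold=33.6366 ⇒ V=33.7090 exercise | (k=3,j=2): S=114.6908, (K−S)⁺=12.8892, hold=17.0839 ⇒ V=17.0839 continue | (k=3,j=3): S=140.1282, (K−S)⁺=0.0000, hold=5.6883 ⇒ V=5.6883 continue  boundary S*=93.8710
step 2: (k=2,j=0): S=84.9245, (K−S)⁺=42.6555, hold=42.2102 ⇒ V=42.6555 exercise | (k=2,j=1): S=103.7600, (K−S)⁺=23.8200, hold=25.4331 ⇒ V=25.4331 continue | (k=2,j=2): S=126.7730, (K−S)⁺=0.8070, hold=11.4322 ⇒ V=11.4322 continue  boundary S*=84.9245
step 1: (k=1,j=0): S=93.8710, (K−S)⁺=33.7090, hold=34.0553 ⇒ V=34.0553 continue | (k=1,j=1): S=114.6908, (K−S)⁺=12.8892, hold=18.4739 ⇒ V=18.4739 continue  boundary S*=-
step 0: (k=0,j=0): S=103.7600, (K−S)⁺=23.8200, hold=26.2903 ⇒ V=26.2903 continue  boundary S*=-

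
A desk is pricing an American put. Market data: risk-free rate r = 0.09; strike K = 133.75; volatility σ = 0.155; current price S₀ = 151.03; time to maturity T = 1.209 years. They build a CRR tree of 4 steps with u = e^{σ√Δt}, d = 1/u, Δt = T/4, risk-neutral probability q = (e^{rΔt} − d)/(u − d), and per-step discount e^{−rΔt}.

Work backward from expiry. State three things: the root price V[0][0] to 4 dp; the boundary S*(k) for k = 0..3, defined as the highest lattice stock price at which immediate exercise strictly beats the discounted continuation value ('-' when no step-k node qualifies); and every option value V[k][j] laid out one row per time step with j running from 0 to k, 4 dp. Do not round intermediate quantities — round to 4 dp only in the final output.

price = 1.2320
boundary = - - - 116.9603
tree:
1.2320
3.0322 0.2739
7.2698 0.7824 0.0000
16.7897 2.2353 0.0000 0.0000
26.3436 6.3860 0.0000 0.0000 0.0000

Δt=0.30225, u=1.08895, d=0.91832, q=0.64032, disc=e^(-rΔt)=0.97316
k=4 terminal: V=max(K-S,0) → 26.3436 6.3860 0.0000 0.0000 0.0000
k=3: j=0 S=116.9603 intr=16.7897 cont=13.2004 V=16.7897[EX]; j=1 S=138.6931 intr=0.0000 cont=2.2353 V=2.2353[hold]; j=2 S=164.4643 intr=0.0000 cont=0.0000 V=0.0000[hold]; j=3 S=195.0240 intr=0.0000 cont=0.0000 V=0.0000[hold]  S*(3)=116.9603
k=2: j=0 S=127.3640 intr=6.3860 cont=7.2698 V=7.2698[hold]; j=1 S=151.0300 intr=0.0000 cont=0.7824 V=0.7824[hold]; j=2 S=179.0935 intr=0.0000 cont=0.0000 V=0.0000[hold]  S*(2)=-
k=1: j=0 S=138.6931 intr=0.0000 cont=3.0322 V=3.0322[hold]; j=1 S=164.4643 intr=0.0000 cont=0.2739 V=0.2739[hold]  S*(1)=-
k=0: j=0 S=151.0300 intr=0.0000 cont=1.2320 V=1.2320[hold]  S*(0)=-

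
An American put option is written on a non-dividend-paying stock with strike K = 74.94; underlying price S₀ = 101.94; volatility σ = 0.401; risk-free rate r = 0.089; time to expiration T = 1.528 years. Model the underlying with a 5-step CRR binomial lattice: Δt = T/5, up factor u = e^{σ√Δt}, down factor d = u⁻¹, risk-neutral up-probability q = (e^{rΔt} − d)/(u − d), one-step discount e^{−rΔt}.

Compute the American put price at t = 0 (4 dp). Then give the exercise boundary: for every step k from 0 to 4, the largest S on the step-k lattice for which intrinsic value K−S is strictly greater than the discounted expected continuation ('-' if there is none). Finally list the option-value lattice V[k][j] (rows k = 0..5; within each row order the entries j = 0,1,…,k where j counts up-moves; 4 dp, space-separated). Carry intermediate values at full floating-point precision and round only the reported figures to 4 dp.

price = 4.2658
boundary = - - - 52.4234 42.0002
tree:
4.2658
7.6526 1.1980
13.3740 2.4944 0.0000
22.5166 5.1937 0.0000 0.0000
32.9398 10.8140 0.0000 0.0000 0.0000
41.2905 22.5166 0.0000 0.0000 0.0000 0.0000

Δt=0.30560  u=1.24817  d=0.80117  q=0.50649  discount=0.97317
step 5 (expiry): payoffs max(K−S,0) = 41.2905 22.5166 0.0000 0.0000 0.0000 0.0000
step 4: (k=4,j=0): S=42.0002, (K−S)⁺=32.9398, hold=30.9290 ⇒ V=32.9398 exercise | (k=4,j=1): S=65.4332, (K−S)⁺=9.5068, hold=10.8140 ⇒ V=10.8140 continue | (k=4,j=2): S=101.9400, (K−S)⁺=0.0000, hold=0.0000 ⇒ V=0.0000 continue | (k=4,j=3): S=158.8148, (K−S)⁺=0.0000, hold=0.0000 ⇒ V=0.0000 continue | (k=4,j=4): S=247.4215, (K−S)⁺=0.0000, hold=0.0000 ⇒ V=0.0000 continue  boundary S*=42.0002
step 3: (k=3,j=0): S=52.4234, (K−S)⁺=22.5166, hold=21.1502 ⇒ V=22.5166 exercise | (k=3,j=1): S=81.6717, (K−S)⁺=0.0000, hold=5.1937 ⇒ V=5.1937 continue | (k=3,j=2): S=127.2383, (K−S)⁺=0.0000, hold=0.0000 ⇒ V=0.0000 continue | (k=3,j=3): S=198.2276, (K−S)⁺=0.0000, hold=0.0000 ⇒ V=0.0000 continue  boundary S*=52.4234
step 2: (k=2,j=0): S=65.4332, (K−S)⁺=9.5068, hold=13.3740 ⇒ V=13.3740 continue | (k=2,j=1): S=101.9400, (K−S)⁺=0.0000, hold=2.4944 ⇒ V=2.4944 continue | (k=2,j=2): S=158.8148, (K−S)⁺=0.0000, hold=0.0000 ⇒ V=0.0000 continue  boundary S*=-
step 1: (k=1,j=0): S=81.6717, (K−S)⁺=0.0000, hold=7.6526 ⇒ V=7.6526 continue | (k=1,j=1): S=127.2383, (K−S)⁺=0.0000, hold=1.1980 ⇒ V=1.1980 continue  boundary S*=-
step 0: (k=0,j=0): S=101.9400, (K−S)⁺=0.0000, hold=4.2658 ⇒ V=4.2658 continue  boundary S*=-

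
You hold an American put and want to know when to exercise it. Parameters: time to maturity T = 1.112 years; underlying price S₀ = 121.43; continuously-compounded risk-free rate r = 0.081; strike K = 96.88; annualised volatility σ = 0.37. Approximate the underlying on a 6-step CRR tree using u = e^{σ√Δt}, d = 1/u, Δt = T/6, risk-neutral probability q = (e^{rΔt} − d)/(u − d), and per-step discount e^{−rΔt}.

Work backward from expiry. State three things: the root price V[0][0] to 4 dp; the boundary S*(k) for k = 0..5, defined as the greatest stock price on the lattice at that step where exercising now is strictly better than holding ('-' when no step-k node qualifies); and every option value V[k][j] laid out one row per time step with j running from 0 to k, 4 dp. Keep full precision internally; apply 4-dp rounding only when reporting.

params: Δt=0.18533 u=1.17267 d=0.85275 q=0.50754 e^(-rΔt)=0.98510
t_6 payoffs: 50.1858 32.6678 8.5778 0.0000 0.0000 0.0000 0.0000
t_5: node(5,0) S=54.7571 payoff=42.1229 vs cont=40.6794 → 42.1229 [stop]  node(5,1) S=75.2999 payoff=21.5801 vs cont=20.1366 → 21.5801 [stop]  node(5,2) S=103.5497 payoff=0.0000 vs cont=4.1613 → 4.1613 [wait]  node(5,3) S=142.3978 payoff=0.0000 vs cont=0.0000 → 0.0000 [wait]  node(5,4) S=195.8202 payoff=0.0000 vs cont=0.0000 → 0.0000 [wait]  node(5,5) S=269.2848 payoff=0.0000 vs cont=0.0000 → 0.0000 [wait]  ⇒ S*(5)=75.2999
t_4: node(4,0) S=64.2122 payoff=32.6678 vs cont=31.2243 → 32.6678 [stop]  node(4,1) S=88.3022 payoff=8.5778 vs cont=12.5495 → 12.5495 [wait]  node(4,2) S=121.4300 payoff=0.0000 vs cont=2.0187 → 2.0187 [wait]  node(4,3) S=166.9861 payoff=0.0000 vs cont=0.0000 → 0.0000 [wait]  node(4,4) S=229.6332 payoff=0.0000 vs cont=0.0000 → 0.0000 [wait]  ⇒ S*(4)=64.2122
t_3: node(3,0) S=75.2999 payoff=21.5801 vs cont=22.1224 → 22.1224 [wait]  node(3,1) S=103.5497 payoff=0.0000 vs cont=7.0974 → 7.0974 [wait]  node(3,2) S=142.3978 payoff=0.0000 vs cont=0.9793 → 0.9793 [wait]  node(3,3) S=195.8202 payoff=0.0000 vs cont=0.0000 → 0.0000 [wait]  ⇒ S*(3)=-
t_2: node(2,0) S=88.3022 payoff=8.5778 vs cont=14.2806 → 14.2806 [wait]  node(2,1) S=121.4300 payoff=0.0000 vs cont=3.9327 → 3.9327 [wait]  node(2,2) S=166.9861 payoff=0.0000 vs cont=0.4751 → 0.4751 [wait]  ⇒ S*(2)=-
t_1: node(1,0) S=103.5497 payoff=0.0000 vs cont=8.8941 → 8.8941 [wait]  node(1,1) S=142.3978 payoff=0.0000 vs cont=2.1454 → 2.1454 [wait]  ⇒ S*(1)=-
t_0: node(0,0) S=121.4300 payoff=0.0000 vs cont=5.3874 → 5.3874 [wait]  ⇒ S*(0)=-

price = 5.3874
boundary = - - - - 64.2122 75.2999
tree:
5.3874
8.8941 2.1454
14.2806 3.9327 0.4751
22.1224 7.0974 0.9793 0.0000
32.6678 12.5495 2.0187 0.0000 0.0000
42.1229 21.5801 4.1613 0.0000 0.0000 0.0000
50.1858 32.6678 8.5778 0.0000 0.0000 0.0000 0.0000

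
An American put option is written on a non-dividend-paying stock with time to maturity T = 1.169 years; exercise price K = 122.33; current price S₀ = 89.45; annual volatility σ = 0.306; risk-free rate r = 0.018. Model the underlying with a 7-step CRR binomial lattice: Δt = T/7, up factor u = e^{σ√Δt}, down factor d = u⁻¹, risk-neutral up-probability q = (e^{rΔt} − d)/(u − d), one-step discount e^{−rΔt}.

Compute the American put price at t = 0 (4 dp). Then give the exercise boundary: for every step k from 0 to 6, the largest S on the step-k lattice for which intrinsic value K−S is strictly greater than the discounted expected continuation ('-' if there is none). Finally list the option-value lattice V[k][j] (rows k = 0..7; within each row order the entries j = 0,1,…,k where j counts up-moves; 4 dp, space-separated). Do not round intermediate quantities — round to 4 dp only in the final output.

price = 34.7707
boundary = - - 69.6569 78.9355 69.6569 78.9355 89.4500
tree:
34.7707
43.5367 25.5217
52.6731 33.9426 16.5875
60.8610 43.3945 23.9476 8.7430
68.0864 52.6731 33.1157 14.1966 2.9082
74.4626 60.8610 43.3945 22.2227 5.6179 0.0000
80.0892 68.0864 52.6731 32.8800 10.8526 0.0000 0.0000
85.0544 74.4626 60.8610 43.3945 20.9649 0.0000 0.0000 0.0000

Δt=0.16700  u=1.13320  d=0.88245  q=0.48078  discount=0.99700
step 7 (expiry): payoffs max(K−S,0) = 85.0544 74.4626 60.8610 43.3945 20.9649 0.0000 0.0000 0.0000
step 6: (k=6,j=0): S=42.2408, (K−S)⁺=80.0892, hold=79.7220 ⇒ V=80.0892 exercise | (k=6,j=1): S=54.2436, (K−S)⁺=68.0864, hold=67.7193 ⇒ V=68.0864 exercise | (k=6,j=2): S=69.6569, (K−S)⁺=52.6731, hold=52.3059 ⇒ V=52.6731 exercise | (k=6,j=3): S=89.4500, (K−S)⁺=32.8800, hold=32.5128 ⇒ V=32.8800 exercise | (k=6,j=4): S=114.8673, (K−S)⁺=7.4627, hold=10.8526 ⇒ V=10.8526 continue | (k=6,j=5): S=147.5069, (K−S)⁺=0.0000, hold=0.0000 ⇒ V=0.0000 continue | (k=6,j=6): S=189.4211, (K−S)⁺=0.0000, hold=0.0000 ⇒ V=0.0000 continue  boundary S*=89.4500
step 5: (k=5,j=0): S=47.8674, (K−S)⁺=74.4626, hold=74.0954 ⇒ V=74.4626 exercise | (k=5,j=1): S=61.4690, (K−S)⁺=60.8610, hold=60.4938 ⇒ V=60.8610 exercise | (k=5,j=2): S=78.9355, (K−S)⁺=43.3945, hold=43.0273 ⇒ V=43.3945 exercise | (k=5,j=3): S=101.3651, (K−S)⁺=20.9649, hold=22.2227 ⇒ V=22.2227 continue | (k=5,j=4): S=130.1681, (K−S)⁺=0.0000, hold=5.6179 ⇒ V=5.6179 continue | (k=5,j=5): S=167.1554, (K−S)⁺=0.0000, hold=0.0000 ⇒ V=0.0000 continue  boundary S*=78.9355
step 4: (k=4,j=0): S=54.2436, (K−S)⁺=68.0864, hold=67.7193 ⇒ V=68.0864 exercise | (k=4,j=1): S=69.6569, (K−S)⁺=52.6731, hold=52.3059 ⇒ V=52.6731 exercise | (k=4,j=2): S=89.4500, (K−S)⁺=32.8800, hold=33.1157 ⇒ V=33.1157 continue | (k=4,j=3): S=114.8673, (K−S)⁺=7.4627, hold=14.1966 ⇒ V=14.1966 continue | (k=4,j=4): S=147.5069, (K−S)⁺=0.0000, hold=2.9082 ⇒ V=2.9082 continue  boundary S*=69.6569
step 3: (k=3,j=0): S=61.4690, (K−S)⁺=60.8610, hold=60.4938 ⇒ V=60.8610 exercise | (k=3,j=1): S=78.9355, (K−S)⁺=43.3945, hold=43.1403 ⇒ V=43.3945 exercise | (k=3,j=2): S=101.3651, (K−S)⁺=20.9649, hold=23.9476 ⇒ V=23.9476 continue | (k=3,j=3): S=130.1681, (K−S)⁺=0.0000, hold=8.7430 ⇒ V=8.7430 continue  boundary S*=78.9355
step 2: (k=2,j=0): S=69.6569, (K−S)⁺=52.6731, hold=52.3059 ⇒ V=52.6731 exercise | (k=2,j=1): S=89.4500, (K−S)⁺=32.8800, hold=33.9426 ⇒ V=33.9426 continue | (k=2,j=2): S=114.8673, (K−S)⁺=7.4627, hold=16.5875 ⇒ V=16.5875 continue  boundary S*=69.6569
step 1: (k=1,j=0): S=78.9355, (K−S)⁺=43.3945, hold=43.5367 ⇒ V=43.5367 continue | (k=1,j=1): S=101.3651, (K−S)⁺=20.9649, hold=25.5217 ⇒ V=25.5217 continue  boundary S*=-
step 0: (k=0,j=0): S=89.4500, (K−S)⁺=32.8800, hold=34.7707 ⇒ V=34.7707 continue  boundary S*=-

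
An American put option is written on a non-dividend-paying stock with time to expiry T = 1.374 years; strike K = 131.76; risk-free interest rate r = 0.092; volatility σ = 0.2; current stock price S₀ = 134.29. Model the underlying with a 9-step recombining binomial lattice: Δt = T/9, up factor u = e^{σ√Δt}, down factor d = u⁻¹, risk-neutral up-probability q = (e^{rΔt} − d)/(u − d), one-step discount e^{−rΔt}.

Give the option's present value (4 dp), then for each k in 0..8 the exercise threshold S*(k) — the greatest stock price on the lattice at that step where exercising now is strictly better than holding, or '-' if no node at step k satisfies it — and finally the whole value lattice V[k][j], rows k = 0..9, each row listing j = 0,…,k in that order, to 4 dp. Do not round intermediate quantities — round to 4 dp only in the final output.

price = 6.3308
boundary = - - 114.8597 106.2257 114.8597 106.2257 114.8597 106.2257 114.8597
tree:
6.3308
10.4899 3.3614
16.9003 5.9312 1.5131
25.5343 10.1769 2.8868 0.5180
33.5193 16.9003 5.3753 1.0878 0.1026
40.9040 25.5343 9.7127 2.2481 0.2425 0.0000
47.7336 33.5193 16.9003 4.5506 0.5731 0.0000 0.0000
54.0499 40.9040 25.5343 8.9529 1.3544 0.0000 0.0000 0.0000
59.8913 47.7336 33.5193 16.9003 3.2008 0.0000 0.0000 0.0000 0.0000
65.2937 54.0499 40.9040 25.5343 7.5646 0.0000 0.0000 0.0000 0.0000 0.0000

Δt=0.15267  u=1.08128  d=0.92483  q=0.57088  discount=0.98605
step 9 (expiry): payoffs max(K−S,0) = 65.2937 54.0499 40.9040 25.5343 7.5646 0.0000 0.0000 0.0000 0.0000 0.0000
step 8: (k=8,j=0): S=71.8687, (K−S)⁺=59.8913, hold=58.0537 ⇒ V=59.8913 exercise | (k=8,j=1): S=84.0264, (K−S)⁺=47.7336, hold=45.8960 ⇒ V=47.7336 exercise | (k=8,j=2): S=98.2407, (K−S)⁺=33.5193, hold=31.6816 ⇒ V=33.5193 exercise | (k=8,j=3): S=114.8597, (K−S)⁺=16.9003, hold=15.0626 ⇒ V=16.9003 exercise | (k=8,j=4): S=134.2900, (K−S)⁺=0.0000, hold=3.2008 ⇒ V=3.2008 continue | (k=8,j=5): S=157.0072, (K−S)⁺=0.0000, hold=0.0000 ⇒ V=0.0000 continue | (k=8,j=6): S=183.5675, (K−S)⁺=0.0000, hold=0.0000 ⇒ V=0.0000 continue | (k=8,j=7): S=214.6208, (K−S)⁺=0.0000, hold=0.0000 ⇒ V=0.0000 continue | (k=8,j=8): S=250.9272, (K−S)⁺=0.0000, hold=0.0000 ⇒ V=0.0000 continue  boundary S*=114.8597
step 7: (k=7,j=0): S=77.7101, (K−S)⁺=54.0499, hold=52.2122 ⇒ V=54.0499 exercise | (k=7,j=1): S=90.8560, (K−S)⁺=40.9040, hold=39.0663 ⇒ V=40.9040 exercise | (k=7,j=2): S=106.2257, (K−S)⁺=25.5343, hold=23.6966 ⇒ V=25.5343 exercise | (k=7,j=3): S=124.1954, (K−S)⁺=7.5646, hold=8.9529 ⇒ V=8.9529 continue | (k=7,j=4): S=145.2050, (K−S)⁺=0.0000, hold=1.3544 ⇒ V=1.3544 continue | (k=7,j=5): S=169.7687, (K−S)⁺=0.0000, hold=0.0000 ⇒ V=0.0000 continue | (k=7,j=6): S=198.4878, (K−S)⁺=0.0000, hold=0.0000 ⇒ V=0.0000 continue | (k=7,j=7): S=232.0651, (K−S)⁺=0.0000, hold=0.0000 ⇒ V=0.0000 continue  boundary S*=106.2257
step 6: (k=6,j=0): S=84.0264, (K−S)⁺=47.7336, hold=45.8960 ⇒ V=47.7336 exercise | (k=6,j=1): S=98.2407, (K−S)⁺=33.5193, hold=31.6816 ⇒ V=33.5193 exercise | (k=6,j=2): S=114.8597, (K−S)⁺=16.9003, hold=15.8441 ⇒ V=16.9003 exercise | (k=6,j=3): S=134.2900, (K−S)⁺=0.0000, hold=4.5506 ⇒ V=4.5506 continue | (k=6,j=4): S=157.0072, (K−S)⁺=0.0000, hold=0.5731 ⇒ V=0.5731 continue | (k=6,j=5): S=183.5675, (K−S)⁺=0.0000, hold=0.0000 ⇒ V=0.0000 continue | (k=6,j=6): S=214.6208, (K−S)⁺=0.0000, hold=0.0000 ⇒ V=0.0000 continue  boundary S*=114.8597
step 5: (k=5,j=0): S=90.8560, (K−S)⁺=40.9040, hold=39.0663 ⇒ V=40.9040 exercise | (k=5,j=1): S=106.2257, (K−S)⁺=25.5343, hold=23.6966 ⇒ V=25.5343 exercise | (k=5,j=2): S=124.1954, (K−S)⁺=7.5646, hold=9.7127 ⇒ V=9.7127 continue | (k=5,j=3): S=145.2050, (K−S)⁺=0.0000, hold=2.2481 ⇒ V=2.2481 continue | (k=5,j=4): S=169.7687, (K−S)⁺=0.0000, hold=0.2425 ⇒ V=0.2425 continue | (k=5,j=5): S=198.4878, (K−S)⁺=0.0000, hold=0.0000 ⇒ V=0.0000 continue  boundary S*=106.2257
step 4: (k=4,j=0): S=98.2407, (K−S)⁺=33.5193, hold=31.6816 ⇒ V=33.5193 exercise | (k=4,j=1): S=114.8597, (K−S)⁺=16.9003, hold=16.2719 ⇒ V=16.9003 exercise | (k=4,j=2): S=134.2900, (K−S)⁺=0.0000, hold=5.3753 ⇒ V=5.3753 continue | (k=4,j=3): S=157.0072, (K−S)⁺=0.0000, hold=1.0878 ⇒ V=1.0878 continue | (k=4,j=4): S=183.5675, (K−S)⁺=0.0000, hold=0.1026 ⇒ V=0.1026 continue  boundary S*=114.8597
step 3: (k=3,j=0): S=106.2257, (K−S)⁺=25.5343, hold=23.6966 ⇒ V=25.5343 exercise | (k=3,j=1): S=124.1954, (K−S)⁺=7.5646, hold=10.1769 ⇒ V=10.1769 continue | (k=3,j=2): S=145.2050, (K−S)⁺=0.0000, hold=2.8868 ⇒ V=2.8868 continue | (k=3,j=3): S=169.7687, (K−S)⁺=0.0000, hold=0.5180 ⇒ V=0.5180 continue  boundary S*=106.2257
step 2: (k=2,j=0): S=114.8597, (K−S)⁺=16.9003, hold=16.5332 ⇒ V=16.9003 exercise | (k=2,j=1): S=134.2900, (K−S)⁺=0.0000, hold=5.9312 ⇒ V=5.9312 continue | (k=2,j=2): S=157.0072, (K−S)⁺=0.0000, hold=1.5131 ⇒ V=1.5131 continue  boundary S*=114.8597
step 1: (k=1,j=0): S=124.1954, (K−S)⁺=7.5646, hold=10.4899 ⇒ V=10.4899 continue | (k=1,j=1): S=145.2050, (K−S)⁺=0.0000, hold=3.3614 ⇒ V=3.3614 continue  boundary S*=-
step 0: (k=0,j=0): S=134.2900, (K−S)⁺=0.0000, hold=6.3308 ⇒ V=6.3308 continue  boundary S*=-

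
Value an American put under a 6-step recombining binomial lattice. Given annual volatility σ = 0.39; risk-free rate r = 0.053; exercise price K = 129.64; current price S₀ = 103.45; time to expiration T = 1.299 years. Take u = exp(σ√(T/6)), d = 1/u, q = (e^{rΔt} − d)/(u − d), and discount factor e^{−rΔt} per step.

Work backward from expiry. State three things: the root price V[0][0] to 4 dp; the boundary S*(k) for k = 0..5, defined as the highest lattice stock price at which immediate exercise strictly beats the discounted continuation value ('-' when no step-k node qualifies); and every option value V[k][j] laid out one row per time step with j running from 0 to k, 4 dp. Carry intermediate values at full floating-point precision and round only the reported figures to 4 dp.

params: Δt=0.21650 u=1.19897 d=0.83405 q=0.48638 e^(-rΔt)=0.98859
t_6 payoffs: 94.8164 79.5798 57.6766 26.1900 0.0000 0.0000 0.0000
t_5: node(5,0) S=41.7526 payoff=87.8874 vs cont=86.4083 → 87.8874 [stop]  node(5,1) S=60.0209 payoff=69.6191 vs cont=68.1401 → 69.6191 [stop]  node(5,2) S=86.2822 payoff=43.3578 vs cont=41.8788 → 43.3578 [stop]  node(5,3) S=124.0337 payoff=5.6063 vs cont=13.2982 → 13.2982 [wait]  node(5,4) S=178.3030 payoff=0.0000 vs cont=0.0000 → 0.0000 [wait]  node(5,5) S=256.3170 payoff=0.0000 vs cont=0.0000 → 0.0000 [wait]  ⇒ S*(5)=86.2822
t_4: node(4,0) S=50.0602 payoff=79.5798 vs cont=78.1007 → 79.5798 [stop]  node(4,1) S=71.9634 payoff=57.6766 vs cont=56.1975 → 57.6766 [stop]  node(4,2) S=103.4500 payoff=26.1900 vs cont=28.4095 → 28.4095 [wait]  node(4,3) S=148.7131 payoff=0.0000 vs cont=6.7523 → 6.7523 [wait]  node(4,4) S=213.7804 payoff=0.0000 vs cont=0.0000 → 0.0000 [wait]  ⇒ S*(4)=71.9634
t_3: node(3,0) S=60.0209 payoff=69.6191 vs cont=68.1401 → 69.6191 [stop]  node(3,1) S=86.2822 payoff=43.3578 vs cont=42.9460 → 43.3578 [stop]  node(3,2) S=124.0337 payoff=5.6063 vs cont=17.6718 → 17.6718 [wait]  node(3,3) S=178.3030 payoff=0.0000 vs cont=3.4285 → 3.4285 [wait]  ⇒ S*(3)=86.2822
t_2: node(2,0) S=71.9634 payoff=57.6766 vs cont=56.1975 → 57.6766 [stop]  node(2,1) S=103.4500 payoff=26.1900 vs cont=30.5125 → 30.5125 [wait]  node(2,2) S=148.7131 payoff=0.0000 vs cont=10.6216 → 10.6216 [wait]  ⇒ S*(2)=71.9634
t_1: node(1,0) S=86.2822 payoff=43.3578 vs cont=43.9572 → 43.9572 [wait]  node(1,1) S=124.0337 payoff=5.6063 vs cont=20.6002 → 20.6002 [wait]  ⇒ S*(1)=-
t_0: node(0,0) S=103.4500 payoff=26.1900 vs cont=32.2248 → 32.2248 [wait]  ⇒ S*(0)=-

price = 32.2248
boundary = - - 71.9634 86.2822 71.9634 86.2822
tree:
32.2248
43.9572 20.6002
57.6766 30.5125 10.6216
69.6191 43.3578 17.6718 3.4285
79.5798 57.6766 28.4095 6.7523 0.0000
87.8874 69.6191 43.3578 13.2982 0.0000 0.0000
94.8164 79.5798 57.6766 26.1900 0.0000 0.0000 0.0000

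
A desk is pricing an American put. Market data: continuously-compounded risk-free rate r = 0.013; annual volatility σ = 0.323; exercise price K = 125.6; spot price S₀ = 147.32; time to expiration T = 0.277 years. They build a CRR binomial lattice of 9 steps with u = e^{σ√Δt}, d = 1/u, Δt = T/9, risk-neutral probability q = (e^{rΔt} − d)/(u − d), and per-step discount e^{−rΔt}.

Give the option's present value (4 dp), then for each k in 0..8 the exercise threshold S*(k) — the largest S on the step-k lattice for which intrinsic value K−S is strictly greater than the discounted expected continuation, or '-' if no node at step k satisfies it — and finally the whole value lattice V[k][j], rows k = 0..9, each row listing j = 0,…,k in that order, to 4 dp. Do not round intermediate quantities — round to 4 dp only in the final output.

Δt=0.03078  u=1.05830  d=0.94491  q=0.48937  discount=0.99960
step 9 (expiry): payoffs max(K−S,0) = 37.1343 26.5181 14.6280 1.3110 0.0000 0.0000 0.0000 0.0000 0.0000 0.0000
step 8: (k=8,j=0): S=93.6234, (K−S)⁺=31.9766, hold=31.9263 ⇒ V=31.9766 exercise | (k=8,j=1): S=104.8585, (K−S)⁺=20.7415, hold=20.6912 ⇒ V=20.7415 exercise | (k=8,j=2): S=117.4419, (K−S)⁺=8.1581, hold=8.1078 ⇒ V=8.1581 exercise | (k=8,j=3): S=131.5353, (K−S)⁺=0.0000, hold=0.6692 ⇒ V=0.6692 continue | (k=8,j=4): S=147.3200, (K−S)⁺=0.0000, hold=0.0000 ⇒ V=0.0000 continue | (k=8,j=5): S=164.9989, (K−S)⁺=0.0000, hold=0.0000 ⇒ V=0.0000 continue | (k=8,j=6): S=184.7993, (K−S)⁺=0.0000, hold=0.0000 ⇒ V=0.0000 continue | (k=8,j=7): S=206.9758, (K−S)⁺=0.0000, hold=0.0000 ⇒ V=0.0000 continue | (k=8,j=8): S=231.8136, (K−S)⁺=0.0000, hold=0.0000 ⇒ V=0.0000 continue  boundary S*=117.4419
step 7: (k=7,j=0): S=99.0819, (K−S)⁺=26.5181, hold=26.4679 ⇒ V=26.5181 exercise | (k=7,j=1): S=110.9720, (K−S)⁺=14.6280, hold=14.5777 ⇒ V=14.6280 exercise | (k=7,j=2): S=124.2890, (K−S)⁺=1.3110, hold=4.4915 ⇒ V=4.4915 continue | (k=7,j=3): S=139.2041, (K−S)⁺=0.0000, hold=0.3416 ⇒ V=0.3416 continue | (k=7,j=4): S=155.9091, (K−S)⁺=0.0000, hold=0.0000 ⇒ V=0.0000 continue | (k=7,j=5): S=174.6187, (K−S)⁺=0.0000, hold=0.0000 ⇒ V=0.0000 continue | (k=7,j=6): S=195.5735, (K−S)⁺=0.0000, hold=0.0000 ⇒ V=0.0000 continue | (k=7,j=7): S=219.0429, (K−S)⁺=0.0000, hold=0.0000 ⇒ V=0.0000 continue  boundary S*=110.9720
step 6: (k=6,j=0): S=104.8585, (K−S)⁺=20.7415, hold=20.6912 ⇒ V=20.7415 exercise | (k=6,j=1): S=117.4419, (K−S)⁺=8.1581, hold=9.6636 ⇒ V=9.6636 continue | (k=6,j=2): S=131.5353, (K−S)⁺=0.0000, hold=2.4597 ⇒ V=2.4597 continue | (k=6,j=3): S=147.3200, (K−S)⁺=0.0000, hold=0.1743 ⇒ V=0.1743 continue | (k=6,j=4): S=164.9989, (K−S)⁺=0.0000, hold=0.0000 ⇒ V=0.0000 continue | (k=6,j=5): S=184.7993, (K−S)⁺=0.0000, hold=0.0000 ⇒ V=0.0000 continue | (k=6,j=6): S=206.9758, (K−S)⁺=0.0000, hold=0.0000 ⇒ V=0.0000 continue  boundary S*=104.8585
step 5: (k=5,j=0): S=110.9720, (K−S)⁺=14.6280, hold=15.3142 ⇒ V=15.3142 continue | (k=5,j=1): S=124.2890, (K−S)⁺=1.3110, hold=6.1358 ⇒ V=6.1358 continue | (k=5,j=2): S=139.2041, (K−S)⁺=0.0000, hold=1.3408 ⇒ V=1.3408 continue | (k=5,j=3): S=155.9091, (K−S)⁺=0.0000, hold=0.0890 ⇒ V=0.0890 continue | (k=5,j=4): S=174.6187, (K−S)⁺=0.0000, hold=0.0000 ⇒ V=0.0000 continue | (k=5,j=5): S=195.5735, (K−S)⁺=0.0000, hold=0.0000 ⇒ V=0.0000 continue  boundary S*=-
step 4: (k=4,j=0): S=117.4419, (K−S)⁺=8.1581, hold=10.8183 ⇒ V=10.8183 continue | (k=4,j=1): S=131.5353, (K−S)⁺=0.0000, hold=3.7878 ⇒ V=3.7878 continue | (k=4,j=2): S=147.3200, (K−S)⁺=0.0000, hold=0.7279 ⇒ V=0.7279 continue | (k=4,j=3): S=164.9989, (K−S)⁺=0.0000, hold=0.0454 ⇒ V=0.0454 continue | (k=4,j=4): S=184.7993, (K−S)⁺=0.0000, hold=0.0000 ⇒ V=0.0000 continue  boundary S*=-
step 3: (k=3,j=0): S=124.2890, (K−S)⁺=1.3110, hold=7.3748 ⇒ V=7.3748 continue | (k=3,j=1): S=139.2041, (K−S)⁺=0.0000, hold=2.2894 ⇒ V=2.2894 continue | (k=3,j=2): S=155.9091, (K−S)⁺=0.0000, hold=0.3938 ⇒ V=0.3938 continue | (k=3,j=3): S=174.6187, (K−S)⁺=0.0000, hold=0.0232 ⇒ V=0.0232 continue  boundary S*=-
step 2: (k=2,j=0): S=131.5353, (K−S)⁺=0.0000, hold=4.8843 ⇒ V=4.8843 continue | (k=2,j=1): S=147.3200, (K−S)⁺=0.0000, hold=1.3612 ⇒ V=1.3612 continue | (k=2,j=2): S=164.9989, (K−S)⁺=0.0000, hold=0.2123 ⇒ V=0.2123 continue  boundary S*=-
step 1: (k=1,j=0): S=139.2041, (K−S)⁺=0.0000, hold=3.1589 ⇒ V=3.1589 continue | (k=1,j=1): S=155.9091, (K−S)⁺=0.0000, hold=0.7987 ⇒ V=0.7987 continue  boundary S*=-
step 0: (k=0,j=0): S=147.3200, (K−S)⁺=0.0000, hold=2.0031 ⇒ V=2.0031 continue  boundary S*=-

price = 2.0031
boundary = - - - - - - 104.8585 110.9720 117.4419
tree:
2.0031
3.1589 0.7987
4.8843 1.3612 0.2123
7.3748 2.2894 0.3938 0.0232
10.8183 3.7878 0.7279 0.0454 0.0000
15.3142 6.1358 1.3408 0.0890 0.0000 0.0000
20.7415 9.6636 2.4597 0.1743 0.0000 0.0000 0.0000
26.5181 14.6280 4.4915 0.3416 0.0000 0.0000 0.0000 0.0000
31.9766 20.7415 8.1581 0.6692 0.0000 0.0000 0.0000 0.0000 0.0000
37.1343 26.5181 14.6280 1.3110 0.0000 0.0000 0.0000 0.0000 0.0000 0.0000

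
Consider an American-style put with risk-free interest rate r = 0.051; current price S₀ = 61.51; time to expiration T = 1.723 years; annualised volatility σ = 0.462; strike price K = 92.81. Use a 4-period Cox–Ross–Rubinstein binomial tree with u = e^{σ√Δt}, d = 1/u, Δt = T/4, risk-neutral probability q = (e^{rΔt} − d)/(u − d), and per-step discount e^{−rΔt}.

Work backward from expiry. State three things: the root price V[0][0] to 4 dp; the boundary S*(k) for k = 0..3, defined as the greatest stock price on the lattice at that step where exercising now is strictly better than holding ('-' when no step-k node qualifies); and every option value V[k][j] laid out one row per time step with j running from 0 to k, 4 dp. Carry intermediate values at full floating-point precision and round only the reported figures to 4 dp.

price = 34.4778
boundary = - 45.4213 33.5409 45.4213
tree:
34.4778
47.3887 21.0345
59.2691 32.4375 8.7075
68.0421 47.3887 16.5090 0.0000
74.5205 59.2691 31.3000 0.0000 0.0000

params: Δt=0.43075 u=1.35421 d=0.73844 q=0.46084 e^(-rΔt)=0.97827
t_4 payoffs: 74.5205 59.2691 31.3000 0.0000 0.0000
t_3: node(3,0) S=24.7679 payoff=68.0421 vs cont=66.0255 → 68.0421 [stop]  node(3,1) S=45.4213 payoff=47.3887 vs cont=45.3720 → 47.3887 [stop]  node(3,2) S=83.2974 payoff=9.5126 vs cont=16.5090 → 16.5090 [wait]  node(3,3) S=152.7577 payoff=0.0000 vs cont=0.0000 → 0.0000 [wait]  ⇒ S*(3)=45.4213
t_2: node(2,0) S=33.5409 payoff=59.2691 vs cont=57.2525 → 59.2691 [stop]  node(2,1) S=61.5100 payoff=31.3000 vs cont=32.4375 → 32.4375 [wait]  node(2,2) S=112.8021 payoff=0.0000 vs cont=8.7075 → 8.7075 [wait]  ⇒ S*(2)=33.5409
t_1: node(1,0) S=45.4213 payoff=47.3887 vs cont=45.8848 → 47.3887 [stop]  node(1,1) S=83.2974 payoff=9.5126 vs cont=21.0345 → 21.0345 [wait]  ⇒ S*(1)=45.4213
t_0: node(0,0) S=61.5100 payoff=31.3000 vs cont=34.4778 → 34.4778 [wait]  ⇒ S*(0)=-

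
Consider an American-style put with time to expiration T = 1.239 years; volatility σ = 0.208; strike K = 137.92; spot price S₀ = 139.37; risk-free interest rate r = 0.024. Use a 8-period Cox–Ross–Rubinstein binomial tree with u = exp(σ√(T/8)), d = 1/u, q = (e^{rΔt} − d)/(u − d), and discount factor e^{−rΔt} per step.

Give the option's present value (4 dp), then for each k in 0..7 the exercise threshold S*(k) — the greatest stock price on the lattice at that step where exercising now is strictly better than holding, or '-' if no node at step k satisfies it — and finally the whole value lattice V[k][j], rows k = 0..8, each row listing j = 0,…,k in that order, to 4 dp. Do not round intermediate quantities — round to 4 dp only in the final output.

price = 10.2162
boundary = - - - 109.0234 100.4546 109.0234 118.3231 109.0234
tree:
10.2162
14.9604 5.5906
21.1968 8.8913 2.3612
28.8966 13.7237 4.1685 0.5876
37.4654 20.3989 7.2105 1.1850 0.0000
45.3607 28.8966 12.1292 2.3896 0.0000 0.0000
52.6355 37.4654 19.5969 4.8189 0.0000 0.0000 0.0000
59.3385 45.3607 28.8966 9.7178 0.0000 0.0000 0.0000 0.0000
65.5147 52.6355 37.4654 19.5969 0.0000 0.0000 0.0000 0.0000 0.0000

Δt=0.15488, u=1.08530, d=0.92140, q=0.50227, disc=e^(-rΔt)=0.99629
k=8 terminal: V=max(K-S,0) → 65.5147 52.6355 37.4654 19.5969 0.0000 0.0000 0.0000 0.0000 0.0000
k=7: j=0 S=78.5815 intr=59.3385 cont=58.8269 V=59.3385[EX]; j=1 S=92.5593 intr=45.3607 cont=44.8491 V=45.3607[EX]; j=2 S=109.0234 intr=28.8966 cont=28.3849 V=28.8966[EX]; j=3 S=128.4161 intr=9.5039 cont=9.7178 V=9.7178[hold]; j=4 S=151.2583 intr=0.0000 cont=0.0000 V=0.0000[hold]; j=5 S=178.1636 intr=0.0000 cont=0.0000 V=0.0000[hold]; j=6 S=209.8547 intr=0.0000 cont=0.0000 V=0.0000[hold]; j=7 S=247.1830 intr=0.0000 cont=0.0000 V=0.0000[hold]  S*(7)=109.0234
k=6: j=0 S=85.2845 intr=52.6355 cont=52.1238 V=52.6355[EX]; j=1 S=100.4546 intr=37.4654 cont=36.9537 V=37.4654[EX]; j=2 S=118.3231 intr=19.5969 cont=19.1922 V=19.5969[EX]; j=3 S=139.3700 intr=0.0000 cont=4.8189 V=4.8189[hold]; j=4 S=164.1607 intr=0.0000 cont=0.0000 V=0.0000[hold]; j=5 S=193.3610 intr=0.0000 cont=0.0000 V=0.0000[hold]; j=6 S=227.7554 intr=0.0000 cont=0.0000 V=0.0000[hold]  S*(6)=118.3231
k=5: j=0 S=92.5593 intr=45.3607 cont=44.8491 V=45.3607[EX]; j=1 S=109.0234 intr=28.8966 cont=28.3849 V=28.8966[EX]; j=2 S=128.4161 intr=9.5039 cont=12.1292 V=12.1292[hold]; j=3 S=151.2583 intr=0.0000 cont=2.3896 V=2.3896[hold]; j=4 S=178.1636 intr=0.0000 cont=0.0000 V=0.0000[hold]; j=5 S=209.8547 intr=0.0000 cont=0.0000 V=0.0000[hold]  S*(5)=109.0234
k=4: j=0 S=100.4546 intr=37.4654 cont=36.9537 V=37.4654[EX]; j=1 S=118.3231 intr=19.5969 cont=20.3989 V=20.3989[hold]; j=2 S=139.3700 intr=0.0000 cont=7.2105 V=7.2105[hold]; j=3 S=164.1607 intr=0.0000 cont=1.1850 V=1.1850[hold]; j=4 S=193.3610 intr=0.0000 cont=0.0000 V=0.0000[hold]  S*(4)=100.4546
k=3: j=0 S=109.0234 intr=28.8966 cont=28.7863 V=28.8966[EX]; j=1 S=128.4161 intr=9.5039 cont=13.7237 V=13.7237[hold]; j=2 S=151.2583 intr=0.0000 cont=4.1685 V=4.1685[hold]; j=3 S=178.1636 intr=0.0000 cont=0.5876 V=0.5876[hold]  S*(3)=109.0234
k=2: j=0 S=118.3231 intr=19.5969 cont=21.1968 V=21.1968[hold]; j=1 S=139.3700 intr=0.0000 cont=8.8913 V=8.8913[hold]; j=2 S=164.1607 intr=0.0000 cont=2.3612 V=2.3612[hold]  S*(2)=-
k=1: j=0 S=128.4161 intr=9.5039 cont=14.9604 V=14.9604[hold]; j=1 S=151.2583 intr=0.0000 cont=5.5906 V=5.5906[hold]  S*(1)=-
k=0: j=0 S=139.3700 intr=0.0000 cont=10.2162 V=10.2162[hold]  S*(0)=-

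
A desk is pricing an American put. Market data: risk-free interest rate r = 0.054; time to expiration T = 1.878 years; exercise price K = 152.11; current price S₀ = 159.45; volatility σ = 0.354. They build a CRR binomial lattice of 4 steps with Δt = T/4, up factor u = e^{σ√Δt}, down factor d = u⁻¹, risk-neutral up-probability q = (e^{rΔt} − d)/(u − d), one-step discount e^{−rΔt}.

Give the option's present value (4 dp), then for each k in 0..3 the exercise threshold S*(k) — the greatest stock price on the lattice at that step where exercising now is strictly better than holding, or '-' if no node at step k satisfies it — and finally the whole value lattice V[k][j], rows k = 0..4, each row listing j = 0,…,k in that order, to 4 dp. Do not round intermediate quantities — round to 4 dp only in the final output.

Δt=0.46950  u=1.27451  d=0.78462  q=0.49207  discount=0.97497
step 4 (expiry): payoffs max(K−S,0) = 91.6800 53.9491 0.0000 0.0000 0.0000
step 3: (k=3,j=0): S=77.0186, (K−S)⁺=75.0914, hold=71.2834 ⇒ V=75.0914 exercise | (k=3,j=1): S=125.1070, (K−S)⁺=27.0030, hold=26.7164 ⇒ V=27.0030 exercise | (k=3,j=2): S=203.2205, (K−S)⁺=0.0000, hold=0.0000 ⇒ V=0.0000 continue | (k=3,j=3): S=330.1059, (K−S)⁺=0.0000, hold=0.0000 ⇒ V=0.0000 continue  boundary S*=125.1070
step 2: (k=2,j=0): S=98.1609, (K−S)⁺=53.9491, hold=50.1411 ⇒ V=53.9491 exercise | (k=2,j=1): S=159.4500, (K−S)⁺=0.0000, hold=13.3723 ⇒ V=13.3723 continue | (k=2,j=2): S=259.0063, (K−S)⁺=0.0000, hold=0.0000 ⇒ V=0.0000 continue  boundary S*=98.1609
step 1: (k=1,j=0): S=125.1070, (K−S)⁺=27.0030, hold=33.1318 ⇒ V=33.1318 continue | (k=1,j=1): S=203.2205, (K−S)⁺=0.0000, hold=6.6222 ⇒ V=6.6222 continue  boundary S*=-
step 0: (k=0,j=0): S=159.4500, (K−S)⁺=0.0000, hold=19.5843 ⇒ V=19.5843 continue  boundary S*=-

price = 19.5843
boundary = - - 98.1609 125.1070
tree:
19.5843
33.1318 6.6222
53.9491 13.3723 0.0000
75.0914 27.0030 0.0000 0.0000
91.6800 53.9491 0.0000 0.0000 0.0000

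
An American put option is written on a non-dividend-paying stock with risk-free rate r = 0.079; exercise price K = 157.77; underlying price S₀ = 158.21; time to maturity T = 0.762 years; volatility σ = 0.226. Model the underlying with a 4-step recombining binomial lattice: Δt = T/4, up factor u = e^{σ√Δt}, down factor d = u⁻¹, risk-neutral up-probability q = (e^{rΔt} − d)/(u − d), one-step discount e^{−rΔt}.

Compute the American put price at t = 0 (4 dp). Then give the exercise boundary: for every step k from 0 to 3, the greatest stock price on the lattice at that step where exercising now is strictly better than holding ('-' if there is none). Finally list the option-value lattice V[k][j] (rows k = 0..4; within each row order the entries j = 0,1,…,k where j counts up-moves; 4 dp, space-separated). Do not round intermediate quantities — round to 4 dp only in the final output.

params: Δt=0.19050 u=1.10367 d=0.90607 q=0.55210 e^(-rΔt)=0.98506
t_4 payoffs: 51.1405 27.8860 0.0000 0.0000 0.0000
t_3: node(3,0) S=117.6838 payoff=40.0862 vs cont=37.7296 → 40.0862 [stop]  node(3,1) S=143.3491 payoff=14.4209 vs cont=12.3037 → 14.4209 [stop]  node(3,2) S=174.6116 payoff=0.0000 vs cont=0.0000 → 0.0000 [wait]  node(3,3) S=212.6920 payoff=0.0000 vs cont=0.0000 → 0.0000 [wait]  ⇒ S*(3)=143.3491
t_2: node(2,0) S=129.8840 payoff=27.8860 vs cont=25.5294 → 27.8860 [stop]  node(2,1) S=158.2100 payoff=0.0000 vs cont=6.3627 → 6.3627 [wait]  node(2,2) S=192.7135 payoff=0.0000 vs cont=0.0000 → 0.0000 [wait]  ⇒ S*(2)=129.8840
t_1: node(1,0) S=143.3491 payoff=14.4209 vs cont=15.7640 → 15.7640 [wait]  node(1,1) S=174.6116 payoff=0.0000 vs cont=2.8073 → 2.8073 [wait]  ⇒ S*(1)=-
t_0: node(0,0) S=158.2100 payoff=0.0000 vs cont=8.4820 → 8.4820 [wait]  ⇒ S*(0)=-

price = 8.4820
boundary = - - 129.8840 143.3491
tree:
8.4820
15.7640 2.8073
27.8860 6.3627 0.0000
40.0862 14.4209 0.0000 0.0000
51.1405 27.8860 0.0000 0.0000 0.0000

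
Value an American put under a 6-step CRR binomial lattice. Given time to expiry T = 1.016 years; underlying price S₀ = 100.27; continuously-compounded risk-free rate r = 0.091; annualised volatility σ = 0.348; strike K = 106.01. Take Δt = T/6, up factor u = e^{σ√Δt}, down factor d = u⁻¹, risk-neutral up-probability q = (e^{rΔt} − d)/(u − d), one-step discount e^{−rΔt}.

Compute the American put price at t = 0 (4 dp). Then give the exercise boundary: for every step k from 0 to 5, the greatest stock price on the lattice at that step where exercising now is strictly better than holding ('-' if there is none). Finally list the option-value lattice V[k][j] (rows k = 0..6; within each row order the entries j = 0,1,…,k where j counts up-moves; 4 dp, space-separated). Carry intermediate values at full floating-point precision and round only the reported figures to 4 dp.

price = 13.6460
boundary = - - 75.2986 65.2522 75.2986 86.8918
tree:
13.6460
20.8502 7.3592
30.7114 12.3100 2.9784
40.7578 19.9051 5.6198 0.6126
49.4639 30.7114 10.4581 1.2915 0.0000
57.0083 40.7578 19.1182 2.7227 0.0000 0.0000
63.5462 49.4639 30.7114 5.7400 0.0000 0.0000 0.0000

params: Δt=0.16933 u=1.15396 d=0.86658 q=0.51829 e^(-rΔt)=0.98471
t_6 payoffs: 63.5462 49.4639 30.7114 5.7400 0.0000 0.0000 0.0000
t_5: node(5,0) S=49.0017 payoff=57.0083 vs cont=55.3873 → 57.0083 [stop]  node(5,1) S=65.2522 payoff=40.7578 vs cont=39.1368 → 40.7578 [stop]  node(5,2) S=86.8918 payoff=19.1182 vs cont=17.4971 → 19.1182 [stop]  node(5,3) S=115.7079 payoff=0.0000 vs cont=2.7227 → 2.7227 [wait]  node(5,4) S=154.0803 payoff=0.0000 vs cont=0.0000 → 0.0000 [wait]  node(5,5) S=205.1782 payoff=0.0000 vs cont=0.0000 → 0.0000 [wait]  ⇒ S*(5)=86.8918
t_4: node(4,0) S=56.5461 payoff=49.4639 vs cont=47.8429 → 49.4639 [stop]  node(4,1) S=75.2986 payoff=30.7114 vs cont=29.0904 → 30.7114 [stop]  node(4,2) S=100.2700 payoff=5.7400 vs cont=10.4581 → 10.4581 [wait]  node(4,3) S=133.5227 payoff=0.0000 vs cont=1.2915 → 1.2915 [wait]  node(4,4) S=177.8030 payoff=0.0000 vs cont=0.0000 → 0.0000 [wait]  ⇒ S*(4)=75.2986
t_3: node(3,0) S=65.2522 payoff=40.7578 vs cont=39.1368 → 40.7578 [stop]  node(3,1) S=86.8918 payoff=19.1182 vs cont=19.9051 → 19.9051 [wait]  node(3,2) S=115.7079 payoff=0.0000 vs cont=5.6198 → 5.6198 [wait]  node(3,3) S=154.0803 payoff=0.0000 vs cont=0.6126 → 0.6126 [wait]  ⇒ S*(3)=65.2522
t_2: node(2,0) S=75.2986 payoff=30.7114 vs cont=29.4920 → 30.7114 [stop]  node(2,1) S=100.2700 payoff=5.7400 vs cont=12.3100 → 12.3100 [wait]  node(2,2) S=133.5227 payoff=0.0000 vs cont=2.9784 → 2.9784 [wait]  ⇒ S*(2)=75.2986
t_1: node(1,0) S=86.8918 payoff=19.1182 vs cont=20.8502 → 20.8502 [wait]  node(1,1) S=115.7079 payoff=0.0000 vs cont=7.3592 → 7.3592 [wait]  ⇒ S*(1)=-
t_0: node(0,0) S=100.2700 payoff=5.7400 vs cont=13.6460 → 13.6460 [wait]  ⇒ S*(0)=-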